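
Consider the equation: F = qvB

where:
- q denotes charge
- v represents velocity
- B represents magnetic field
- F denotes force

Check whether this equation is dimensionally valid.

Yes

q (charge) has dimensions [I T].
v (velocity) has dimensions [L T^-1].
B (magnetic field) has dimensions [I^-1 M T^-2].
F (force) has dimensions [L M T^-2].

Left side: [L M T^-2]
Right side: [L M T^-2]

Both sides have the same dimensions, so the equation is dimensionally consistent.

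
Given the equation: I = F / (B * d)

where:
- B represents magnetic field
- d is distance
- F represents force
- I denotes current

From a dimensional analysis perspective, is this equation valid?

Yes

B (magnetic field) has dimensions [I^-1 M T^-2].
d (distance) has dimensions [L].
F (force) has dimensions [L M T^-2].
I (current) has dimensions [I].

Left side: [I]
Right side: [I]

Both sides have the same dimensions, so the equation is dimensionally consistent.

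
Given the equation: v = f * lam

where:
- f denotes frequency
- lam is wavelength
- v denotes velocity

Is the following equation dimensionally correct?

Yes

f (frequency) has dimensions [T^-1].
lam (wavelength) has dimensions [L].
v (velocity) has dimensions [L T^-1].

Left side: [L T^-1]
Right side: [L T^-1]

Both sides have the same dimensions, so the equation is dimensionally consistent.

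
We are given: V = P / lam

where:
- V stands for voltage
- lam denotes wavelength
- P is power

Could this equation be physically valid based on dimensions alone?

No

V (voltage) has dimensions [I^-1 L^2 M T^-3].
lam (wavelength) has dimensions [L].
P (power) has dimensions [L^2 M T^-3].

Left side: [I^-1 L^2 M T^-3]
Right side: [L M T^-3]

The two sides have different dimensions, so the equation is NOT dimensionally consistent.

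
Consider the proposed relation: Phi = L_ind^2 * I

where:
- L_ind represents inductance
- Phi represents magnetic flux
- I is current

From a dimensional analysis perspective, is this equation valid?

No

L_ind (inductance) has dimensions [I^-2 L^2 M T^-2].
Phi (magnetic flux) has dimensions [I^-1 L^2 M T^-2].
I (current) has dimensions [I].

Left side: [I^-1 L^2 M T^-2]
Right side: [I^-3 L^4 M^2 T^-4]

The two sides have different dimensions, so the equation is NOT dimensionally consistent.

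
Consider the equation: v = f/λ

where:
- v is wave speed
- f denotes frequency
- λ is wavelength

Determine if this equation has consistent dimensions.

No

v (wave speed) has dimensions [L T^-1].
f (frequency) has dimensions [T^-1].
λ (wavelength) has dimensions [L].

Left side: [L T^-1]
Right side: [L^-1 T^-1]

The two sides have different dimensions, so the equation is NOT dimensionally consistent.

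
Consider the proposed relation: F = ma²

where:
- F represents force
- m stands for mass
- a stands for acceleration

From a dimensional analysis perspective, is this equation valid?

No

F (force) has dimensions [L M T^-2].
m (mass) has dimensions [M].
a (acceleration) has dimensions [L T^-2].

Left side: [L M T^-2]
Right side: [L^2 M T^-4]

The two sides have different dimensions, so the equation is NOT dimensionally consistent.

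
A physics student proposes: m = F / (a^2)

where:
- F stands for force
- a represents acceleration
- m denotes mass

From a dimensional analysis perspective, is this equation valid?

No

F (force) has dimensions [L M T^-2].
a (acceleration) has dimensions [L T^-2].
m (mass) has dimensions [M].

Left side: [M]
Right side: [L^-1 M T^2]

The two sides have different dimensions, so the equation is NOT dimensionally consistent.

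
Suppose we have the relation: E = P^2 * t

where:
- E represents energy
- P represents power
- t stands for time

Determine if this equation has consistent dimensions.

No

E (energy) has dimensions [L^2 M T^-2].
P (power) has dimensions [L^2 M T^-3].
t (time) has dimensions [T].

Left side: [L^2 M T^-2]
Right side: [L^4 M^2 T^-5]

The two sides have different dimensions, so the equation is NOT dimensionally consistent.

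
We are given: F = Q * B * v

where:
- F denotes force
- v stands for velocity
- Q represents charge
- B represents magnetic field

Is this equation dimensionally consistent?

Yes

F (force) has dimensions [L M T^-2].
v (velocity) has dimensions [L T^-1].
Q (charge) has dimensions [I T].
B (magnetic field) has dimensions [I^-1 M T^-2].

Left side: [L M T^-2]
Right side: [L M T^-2]

Both sides have the same dimensions, so the equation is dimensionally consistent.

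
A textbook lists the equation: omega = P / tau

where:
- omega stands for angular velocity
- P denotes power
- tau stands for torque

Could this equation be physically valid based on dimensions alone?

Yes

omega (angular velocity) has dimensions [T^-1].
P (power) has dimensions [L^2 M T^-3].
tau (torque) has dimensions [L^2 M T^-2].

Left side: [T^-1]
Right side: [T^-1]

Both sides have the same dimensions, so the equation is dimensionally consistent.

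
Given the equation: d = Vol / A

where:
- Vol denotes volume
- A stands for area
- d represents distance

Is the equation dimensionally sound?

Yes

Vol (volume) has dimensions [L^3].
A (area) has dimensions [L^2].
d (distance) has dimensions [L].

Left side: [L]
Right side: [L]

Both sides have the same dimensions, so the equation is dimensionally consistent.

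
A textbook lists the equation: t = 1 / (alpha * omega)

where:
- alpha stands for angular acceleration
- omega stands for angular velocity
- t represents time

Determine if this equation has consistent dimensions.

No

alpha (angular acceleration) has dimensions [T^-2].
omega (angular velocity) has dimensions [T^-1].
t (time) has dimensions [T].

Left side: [T]
Right side: [T^3]

The two sides have different dimensions, so the equation is NOT dimensionally consistent.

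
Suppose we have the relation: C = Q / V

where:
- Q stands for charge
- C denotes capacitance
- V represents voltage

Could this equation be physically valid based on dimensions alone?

Yes

Q (charge) has dimensions [I T].
C (capacitance) has dimensions [I^2 L^-2 M^-1 T^4].
V (voltage) has dimensions [I^-1 L^2 M T^-3].

Left side: [I^2 L^-2 M^-1 T^4]
Right side: [I^2 L^-2 M^-1 T^4]

Both sides have the same dimensions, so the equation is dimensionally consistent.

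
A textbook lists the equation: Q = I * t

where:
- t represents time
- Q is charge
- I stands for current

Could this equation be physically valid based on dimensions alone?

Yes

t (time) has dimensions [T].
Q (charge) has dimensions [I T].
I (current) has dimensions [I].

Left side: [I T]
Right side: [I T]

Both sides have the same dimensions, so the equation is dimensionally consistent.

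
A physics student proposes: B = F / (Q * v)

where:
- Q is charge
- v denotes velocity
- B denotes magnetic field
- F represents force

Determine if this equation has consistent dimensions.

Yes

Q (charge) has dimensions [I T].
v (velocity) has dimensions [L T^-1].
B (magnetic field) has dimensions [I^-1 M T^-2].
F (force) has dimensions [L M T^-2].

Left side: [I^-1 M T^-2]
Right side: [I^-1 M T^-2]

Both sides have the same dimensions, so the equation is dimensionally consistent.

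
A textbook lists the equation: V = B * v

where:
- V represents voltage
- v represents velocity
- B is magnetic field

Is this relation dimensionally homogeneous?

No

V (voltage) has dimensions [I^-1 L^2 M T^-3].
v (velocity) has dimensions [L T^-1].
B (magnetic field) has dimensions [I^-1 M T^-2].

Left side: [I^-1 L^2 M T^-3]
Right side: [I^-1 L M T^-3]

The two sides have different dimensions, so the equation is NOT dimensionally consistent.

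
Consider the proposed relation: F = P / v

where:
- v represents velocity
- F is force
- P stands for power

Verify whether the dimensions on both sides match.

Yes

v (velocity) has dimensions [L T^-1].
F (force) has dimensions [L M T^-2].
P (power) has dimensions [L^2 M T^-3].

Left side: [L M T^-2]
Right side: [L M T^-2]

Both sides have the same dimensions, so the equation is dimensionally consistent.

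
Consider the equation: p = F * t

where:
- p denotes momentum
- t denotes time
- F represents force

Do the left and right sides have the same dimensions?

Yes

p (momentum) has dimensions [L M T^-1].
t (time) has dimensions [T].
F (force) has dimensions [L M T^-2].

Left side: [L M T^-1]
Right side: [L M T^-1]

Both sides have the same dimensions, so the equation is dimensionally consistent.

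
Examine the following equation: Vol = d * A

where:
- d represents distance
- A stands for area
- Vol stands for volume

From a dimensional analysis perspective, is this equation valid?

Yes

d (distance) has dimensions [L].
A (area) has dimensions [L^2].
Vol (volume) has dimensions [L^3].

Left side: [L^3]
Right side: [L^3]

Both sides have the same dimensions, so the equation is dimensionally consistent.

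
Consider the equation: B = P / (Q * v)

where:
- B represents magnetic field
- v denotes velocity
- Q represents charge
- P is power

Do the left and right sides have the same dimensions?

No

B (magnetic field) has dimensions [I^-1 M T^-2].
v (velocity) has dimensions [L T^-1].
Q (charge) has dimensions [I T].
P (power) has dimensions [L^2 M T^-3].

Left side: [I^-1 M T^-2]
Right side: [I^-1 L M T^-3]

The two sides have different dimensions, so the equation is NOT dimensionally consistent.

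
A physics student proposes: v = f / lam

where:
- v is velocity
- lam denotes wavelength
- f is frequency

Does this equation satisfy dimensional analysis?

No

v (velocity) has dimensions [L T^-1].
lam (wavelength) has dimensions [L].
f (frequency) has dimensions [T^-1].

Left side: [L T^-1]
Right side: [L^-1 T^-1]

The two sides have different dimensions, so the equation is NOT dimensionally consistent.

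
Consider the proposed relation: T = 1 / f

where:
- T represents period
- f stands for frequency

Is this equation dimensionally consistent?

Yes

T (period) has dimensions [T].
f (frequency) has dimensions [T^-1].

Left side: [T]
Right side: [T]

Both sides have the same dimensions, so the equation is dimensionally consistent.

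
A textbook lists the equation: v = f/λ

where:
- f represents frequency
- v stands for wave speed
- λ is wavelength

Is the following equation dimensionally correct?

No

f (frequency) has dimensions [T^-1].
v (wave speed) has dimensions [L T^-1].
λ (wavelength) has dimensions [L].

Left side: [L T^-1]
Right side: [L^-1 T^-1]

The two sides have different dimensions, so the equation is NOT dimensionally consistent.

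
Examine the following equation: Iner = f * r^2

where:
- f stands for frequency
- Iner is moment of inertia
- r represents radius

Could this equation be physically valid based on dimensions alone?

No

f (frequency) has dimensions [T^-1].
Iner (moment of inertia) has dimensions [L^2 M].
r (radius) has dimensions [L].

Left side: [L^2 M]
Right side: [L^2 T^-1]

The two sides have different dimensions, so the equation is NOT dimensionally consistent.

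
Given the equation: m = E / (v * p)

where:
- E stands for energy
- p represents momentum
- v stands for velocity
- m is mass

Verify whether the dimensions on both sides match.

No

E (energy) has dimensions [L^2 M T^-2].
p (momentum) has dimensions [L M T^-1].
v (velocity) has dimensions [L T^-1].
m (mass) has dimensions [M].

Left side: [M]
Right side: [dimensionless]

The two sides have different dimensions, so the equation is NOT dimensionally consistent.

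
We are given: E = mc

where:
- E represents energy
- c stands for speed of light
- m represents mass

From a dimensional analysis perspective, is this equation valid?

No

E (energy) has dimensions [L^2 M T^-2].
c (speed of light) has dimensions [L T^-1].
m (mass) has dimensions [M].

Left side: [L^2 M T^-2]
Right side: [L M T^-1]

The two sides have different dimensions, so the equation is NOT dimensionally consistent.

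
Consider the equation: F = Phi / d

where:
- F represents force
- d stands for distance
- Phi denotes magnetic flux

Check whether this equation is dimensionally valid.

No

F (force) has dimensions [L M T^-2].
d (distance) has dimensions [L].
Phi (magnetic flux) has dimensions [I^-1 L^2 M T^-2].

Left side: [L M T^-2]
Right side: [I^-1 L M T^-2]

The two sides have different dimensions, so the equation is NOT dimensionally consistent.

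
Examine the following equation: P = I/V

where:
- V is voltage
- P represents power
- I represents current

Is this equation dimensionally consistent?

No

V (voltage) has dimensions [I^-1 L^2 M T^-3].
P (power) has dimensions [L^2 M T^-3].
I (current) has dimensions [I].

Left side: [L^2 M T^-3]
Right side: [I^2 L^-2 M^-1 T^3]

The two sides have different dimensions, so the equation is NOT dimensionally consistent.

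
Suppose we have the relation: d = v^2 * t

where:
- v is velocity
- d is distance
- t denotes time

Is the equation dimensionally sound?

No

v (velocity) has dimensions [L T^-1].
d (distance) has dimensions [L].
t (time) has dimensions [T].

Left side: [L]
Right side: [L^2 T^-1]

The two sides have different dimensions, so the equation is NOT dimensionally consistent.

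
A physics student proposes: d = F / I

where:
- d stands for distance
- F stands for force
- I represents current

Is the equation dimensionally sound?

No

d (distance) has dimensions [L].
F (force) has dimensions [L M T^-2].
I (current) has dimensions [I].

Left side: [L]
Right side: [I^-1 L M T^-2]

The two sides have different dimensions, so the equation is NOT dimensionally consistent.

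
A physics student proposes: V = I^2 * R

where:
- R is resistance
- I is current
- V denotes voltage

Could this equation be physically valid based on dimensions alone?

No

R (resistance) has dimensions [I^-2 L^2 M T^-3].
I (current) has dimensions [I].
V (voltage) has dimensions [I^-1 L^2 M T^-3].

Left side: [I^-1 L^2 M T^-3]
Right side: [L^2 M T^-3]

The two sides have different dimensions, so the equation is NOT dimensionally consistent.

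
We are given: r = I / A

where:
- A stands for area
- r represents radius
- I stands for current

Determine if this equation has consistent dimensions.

No

A (area) has dimensions [L^2].
r (radius) has dimensions [L].
I (current) has dimensions [I].

Left side: [L]
Right side: [I L^-2]

The two sides have different dimensions, so the equation is NOT dimensionally consistent.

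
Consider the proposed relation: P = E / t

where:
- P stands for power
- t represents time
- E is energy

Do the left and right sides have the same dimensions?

Yes

P (power) has dimensions [L^2 M T^-3].
t (time) has dimensions [T].
E (energy) has dimensions [L^2 M T^-2].

Left side: [L^2 M T^-3]
Right side: [L^2 M T^-3]

Both sides have the same dimensions, so the equation is dimensionally consistent.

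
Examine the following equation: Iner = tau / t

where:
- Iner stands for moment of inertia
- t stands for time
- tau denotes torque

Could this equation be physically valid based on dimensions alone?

No

Iner (moment of inertia) has dimensions [L^2 M].
t (time) has dimensions [T].
tau (torque) has dimensions [L^2 M T^-2].

Left side: [L^2 M]
Right side: [L^2 M T^-3]

The two sides have different dimensions, so the equation is NOT dimensionally consistent.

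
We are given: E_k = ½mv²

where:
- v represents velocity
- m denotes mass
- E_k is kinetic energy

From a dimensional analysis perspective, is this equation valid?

Yes

v (velocity) has dimensions [L T^-1].
m (mass) has dimensions [M].
E_k (kinetic energy) has dimensions [L^2 M T^-2].

Left side: [L^2 M T^-2]
Right side: [L^2 M T^-2]

Both sides have the same dimensions, so the equation is dimensionally consistent.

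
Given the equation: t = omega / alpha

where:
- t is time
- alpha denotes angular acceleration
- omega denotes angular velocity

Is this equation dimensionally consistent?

Yes

t (time) has dimensions [T].
alpha (angular acceleration) has dimensions [T^-2].
omega (angular velocity) has dimensions [T^-1].

Left side: [T]
Right side: [T]

Both sides have the same dimensions, so the equation is dimensionally consistent.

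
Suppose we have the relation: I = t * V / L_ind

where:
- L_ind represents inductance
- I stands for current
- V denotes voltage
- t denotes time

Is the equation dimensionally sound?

Yes

L_ind (inductance) has dimensions [I^-2 L^2 M T^-2].
I (current) has dimensions [I].
V (voltage) has dimensions [I^-1 L^2 M T^-3].
t (time) has dimensions [T].

Left side: [I]
Right side: [I]

Both sides have the same dimensions, so the equation is dimensionally consistent.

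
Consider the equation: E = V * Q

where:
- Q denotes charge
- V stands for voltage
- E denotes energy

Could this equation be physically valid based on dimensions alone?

Yes

Q (charge) has dimensions [I T].
V (voltage) has dimensions [I^-1 L^2 M T^-3].
E (energy) has dimensions [L^2 M T^-2].

Left side: [L^2 M T^-2]
Right side: [L^2 M T^-2]

Both sides have the same dimensions, so the equation is dimensionally consistent.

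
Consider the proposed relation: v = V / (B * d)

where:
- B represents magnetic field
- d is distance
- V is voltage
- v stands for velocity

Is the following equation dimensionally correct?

Yes

B (magnetic field) has dimensions [I^-1 M T^-2].
d (distance) has dimensions [L].
V (voltage) has dimensions [I^-1 L^2 M T^-3].
v (velocity) has dimensions [L T^-1].

Left side: [L T^-1]
Right side: [L T^-1]

Both sides have the same dimensions, so the equation is dimensionally consistent.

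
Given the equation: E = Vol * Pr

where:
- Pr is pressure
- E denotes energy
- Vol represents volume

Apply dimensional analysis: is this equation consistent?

Yes

Pr (pressure) has dimensions [L^-1 M T^-2].
E (energy) has dimensions [L^2 M T^-2].
Vol (volume) has dimensions [L^3].

Left side: [L^2 M T^-2]
Right side: [L^2 M T^-2]

Both sides have the same dimensions, so the equation is dimensionally consistent.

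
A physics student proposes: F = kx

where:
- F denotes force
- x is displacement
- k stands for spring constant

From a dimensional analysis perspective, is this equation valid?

Yes

F (force) has dimensions [L M T^-2].
x (displacement) has dimensions [L].
k (spring constant) has dimensions [M T^-2].

Left side: [L M T^-2]
Right side: [L M T^-2]

Both sides have the same dimensions, so the equation is dimensionally consistent.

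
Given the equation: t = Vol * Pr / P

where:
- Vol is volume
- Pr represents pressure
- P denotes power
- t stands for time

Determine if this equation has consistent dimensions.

Yes

Vol (volume) has dimensions [L^3].
Pr (pressure) has dimensions [L^-1 M T^-2].
P (power) has dimensions [L^2 M T^-3].
t (time) has dimensions [T].

Left side: [T]
Right side: [T]

Both sides have the same dimensions, so the equation is dimensionally consistent.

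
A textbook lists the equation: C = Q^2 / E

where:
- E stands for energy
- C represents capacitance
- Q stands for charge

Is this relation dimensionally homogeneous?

Yes

E (energy) has dimensions [L^2 M T^-2].
C (capacitance) has dimensions [I^2 L^-2 M^-1 T^4].
Q (charge) has dimensions [I T].

Left side: [I^2 L^-2 M^-1 T^4]
Right side: [I^2 L^-2 M^-1 T^4]

Both sides have the same dimensions, so the equation is dimensionally consistent.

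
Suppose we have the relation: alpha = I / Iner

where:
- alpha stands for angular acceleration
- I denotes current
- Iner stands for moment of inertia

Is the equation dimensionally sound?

No

alpha (angular acceleration) has dimensions [T^-2].
I (current) has dimensions [I].
Iner (moment of inertia) has dimensions [L^2 M].

Left side: [T^-2]
Right side: [I L^-2 M^-1]

The two sides have different dimensions, so the equation is NOT dimensionally consistent.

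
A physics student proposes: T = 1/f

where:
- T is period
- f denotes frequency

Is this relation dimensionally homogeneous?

Yes

T (period) has dimensions [T].
f (frequency) has dimensions [T^-1].

Left side: [T]
Right side: [T]

Both sides have the same dimensions, so the equation is dimensionally consistent.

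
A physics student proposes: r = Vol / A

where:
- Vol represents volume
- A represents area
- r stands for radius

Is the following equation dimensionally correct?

Yes

Vol (volume) has dimensions [L^3].
A (area) has dimensions [L^2].
r (radius) has dimensions [L].

Left side: [L]
Right side: [L]

Both sides have the same dimensions, so the equation is dimensionally consistent.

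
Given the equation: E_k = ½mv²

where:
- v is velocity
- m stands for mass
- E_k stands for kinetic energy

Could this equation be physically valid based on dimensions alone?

Yes

v (velocity) has dimensions [L T^-1].
m (mass) has dimensions [M].
E_k (kinetic energy) has dimensions [L^2 M T^-2].

Left side: [L^2 M T^-2]
Right side: [L^2 M T^-2]

Both sides have the same dimensions, so the equation is dimensionally consistent.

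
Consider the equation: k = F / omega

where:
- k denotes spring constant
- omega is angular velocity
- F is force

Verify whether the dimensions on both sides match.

No

k (spring constant) has dimensions [M T^-2].
omega (angular velocity) has dimensions [T^-1].
F (force) has dimensions [L M T^-2].

Left side: [M T^-2]
Right side: [L M T^-1]

The two sides have different dimensions, so the equation is NOT dimensionally consistent.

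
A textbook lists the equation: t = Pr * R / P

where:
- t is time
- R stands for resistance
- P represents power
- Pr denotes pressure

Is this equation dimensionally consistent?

No

t (time) has dimensions [T].
R (resistance) has dimensions [I^-2 L^2 M T^-3].
P (power) has dimensions [L^2 M T^-3].
Pr (pressure) has dimensions [L^-1 M T^-2].

Left side: [T]
Right side: [I^-2 L^-1 M T^-2]

The two sides have different dimensions, so the equation is NOT dimensionally consistent.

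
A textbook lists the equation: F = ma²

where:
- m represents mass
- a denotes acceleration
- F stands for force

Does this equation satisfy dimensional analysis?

No

m (mass) has dimensions [M].
a (acceleration) has dimensions [L T^-2].
F (force) has dimensions [L M T^-2].

Left side: [L M T^-2]
Right side: [L^2 M T^-4]

The two sides have different dimensions, so the equation is NOT dimensionally consistent.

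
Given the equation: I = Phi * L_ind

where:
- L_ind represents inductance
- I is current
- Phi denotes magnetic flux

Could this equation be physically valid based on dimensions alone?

No

L_ind (inductance) has dimensions [I^-2 L^2 M T^-2].
I (current) has dimensions [I].
Phi (magnetic flux) has dimensions [I^-1 L^2 M T^-2].

Left side: [I]
Right side: [I^-3 L^4 M^2 T^-4]

The two sides have different dimensions, so the equation is NOT dimensionally consistent.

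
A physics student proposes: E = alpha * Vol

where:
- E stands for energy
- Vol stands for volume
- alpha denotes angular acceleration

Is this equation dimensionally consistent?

No

E (energy) has dimensions [L^2 M T^-2].
Vol (volume) has dimensions [L^3].
alpha (angular acceleration) has dimensions [T^-2].

Left side: [L^2 M T^-2]
Right side: [L^3 T^-2]

The two sides have different dimensions, so the equation is NOT dimensionally consistent.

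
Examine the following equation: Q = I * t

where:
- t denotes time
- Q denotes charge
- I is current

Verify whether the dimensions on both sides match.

Yes

t (time) has dimensions [T].
Q (charge) has dimensions [I T].
I (current) has dimensions [I].

Left side: [I T]
Right side: [I T]

Both sides have the same dimensions, so the equation is dimensionally consistent.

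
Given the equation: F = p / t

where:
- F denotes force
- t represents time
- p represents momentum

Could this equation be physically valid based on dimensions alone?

Yes

F (force) has dimensions [L M T^-2].
t (time) has dimensions [T].
p (momentum) has dimensions [L M T^-1].

Left side: [L M T^-2]
Right side: [L M T^-2]

Both sides have the same dimensions, so the equation is dimensionally consistent.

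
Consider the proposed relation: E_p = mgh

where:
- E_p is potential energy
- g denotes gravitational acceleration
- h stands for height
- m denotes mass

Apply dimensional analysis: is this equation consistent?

Yes

E_p (potential energy) has dimensions [L^2 M T^-2].
g (gravitational acceleration) has dimensions [L T^-2].
h (height) has dimensions [L].
m (mass) has dimensions [M].

Left side: [L^2 M T^-2]
Right side: [L^2 M T^-2]

Both sides have the same dimensions, so the equation is dimensionally consistent.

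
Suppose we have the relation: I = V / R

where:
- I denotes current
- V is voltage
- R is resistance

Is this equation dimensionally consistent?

Yes

I (current) has dimensions [I].
V (voltage) has dimensions [I^-1 L^2 M T^-3].
R (resistance) has dimensions [I^-2 L^2 M T^-3].

Left side: [I]
Right side: [I]

Both sides have the same dimensions, so the equation is dimensionally consistent.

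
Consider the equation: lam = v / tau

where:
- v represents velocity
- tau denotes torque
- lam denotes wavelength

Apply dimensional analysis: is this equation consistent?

No

v (velocity) has dimensions [L T^-1].
tau (torque) has dimensions [L^2 M T^-2].
lam (wavelength) has dimensions [L].

Left side: [L]
Right side: [L^-1 M^-1 T]

The two sides have different dimensions, so the equation is NOT dimensionally consistent.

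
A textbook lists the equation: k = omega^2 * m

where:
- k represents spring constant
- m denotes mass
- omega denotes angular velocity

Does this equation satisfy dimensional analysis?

Yes

k (spring constant) has dimensions [M T^-2].
m (mass) has dimensions [M].
omega (angular velocity) has dimensions [T^-1].

Left side: [M T^-2]
Right side: [M T^-2]

Both sides have the same dimensions, so the equation is dimensionally consistent.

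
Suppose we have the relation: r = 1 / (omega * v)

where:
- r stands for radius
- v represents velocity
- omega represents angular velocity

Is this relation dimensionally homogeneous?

No

r (radius) has dimensions [L].
v (velocity) has dimensions [L T^-1].
omega (angular velocity) has dimensions [T^-1].

Left side: [L]
Right side: [L^-1 T^2]

The two sides have different dimensions, so the equation is NOT dimensionally consistent.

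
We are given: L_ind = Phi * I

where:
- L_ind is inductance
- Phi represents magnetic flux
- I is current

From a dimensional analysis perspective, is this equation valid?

No

L_ind (inductance) has dimensions [I^-2 L^2 M T^-2].
Phi (magnetic flux) has dimensions [I^-1 L^2 M T^-2].
I (current) has dimensions [I].

Left side: [I^-2 L^2 M T^-2]
Right side: [L^2 M T^-2]

The two sides have different dimensions, so the equation is NOT dimensionally consistent.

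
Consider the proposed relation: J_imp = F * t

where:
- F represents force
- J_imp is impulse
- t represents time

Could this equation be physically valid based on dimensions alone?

Yes

F (force) has dimensions [L M T^-2].
J_imp (impulse) has dimensions [L M T^-1].
t (time) has dimensions [T].

Left side: [L M T^-1]
Right side: [L M T^-1]

Both sides have the same dimensions, so the equation is dimensionally consistent.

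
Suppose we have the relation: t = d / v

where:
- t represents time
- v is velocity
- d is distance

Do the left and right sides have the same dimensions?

Yes

t (time) has dimensions [T].
v (velocity) has dimensions [L T^-1].
d (distance) has dimensions [L].

Left side: [T]
Right side: [T]

Both sides have the same dimensions, so the equation is dimensionally consistent.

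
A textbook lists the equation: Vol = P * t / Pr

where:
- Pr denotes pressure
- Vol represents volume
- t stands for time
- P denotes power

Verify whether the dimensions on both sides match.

Yes

Pr (pressure) has dimensions [L^-1 M T^-2].
Vol (volume) has dimensions [L^3].
t (time) has dimensions [T].
P (power) has dimensions [L^2 M T^-3].

Left side: [L^3]
Right side: [L^3]

Both sides have the same dimensions, so the equation is dimensionally consistent.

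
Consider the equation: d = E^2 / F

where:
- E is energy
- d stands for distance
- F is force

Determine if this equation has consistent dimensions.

No

E (energy) has dimensions [L^2 M T^-2].
d (distance) has dimensions [L].
F (force) has dimensions [L M T^-2].

Left side: [L]
Right side: [L^3 M T^-2]

The two sides have different dimensions, so the equation is NOT dimensionally consistent.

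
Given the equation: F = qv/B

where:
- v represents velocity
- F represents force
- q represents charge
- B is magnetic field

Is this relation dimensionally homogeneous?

No

v (velocity) has dimensions [L T^-1].
F (force) has dimensions [L M T^-2].
q (charge) has dimensions [I T].
B (magnetic field) has dimensions [I^-1 M T^-2].

Left side: [L M T^-2]
Right side: [I^2 L M^-1 T^2]

The two sides have different dimensions, so the equation is NOT dimensionally consistent.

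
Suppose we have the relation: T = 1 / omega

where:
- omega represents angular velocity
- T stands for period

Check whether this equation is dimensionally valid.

Yes

omega (angular velocity) has dimensions [T^-1].
T (period) has dimensions [T].

Left side: [T]
Right side: [T]

Both sides have the same dimensions, so the equation is dimensionally consistent.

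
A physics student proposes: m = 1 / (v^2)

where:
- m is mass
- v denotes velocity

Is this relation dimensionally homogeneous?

No

m (mass) has dimensions [M].
v (velocity) has dimensions [L T^-1].

Left side: [M]
Right side: [L^-2 T^2]

The two sides have different dimensions, so the equation is NOT dimensionally consistent.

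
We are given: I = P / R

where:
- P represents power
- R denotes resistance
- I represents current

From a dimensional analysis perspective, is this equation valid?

No

P (power) has dimensions [L^2 M T^-3].
R (resistance) has dimensions [I^-2 L^2 M T^-3].
I (current) has dimensions [I].

Left side: [I]
Right side: [I^2]

The two sides have different dimensions, so the equation is NOT dimensionally consistent.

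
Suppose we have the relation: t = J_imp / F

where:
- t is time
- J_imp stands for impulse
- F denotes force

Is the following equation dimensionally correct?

Yes

t (time) has dimensions [T].
J_imp (impulse) has dimensions [L M T^-1].
F (force) has dimensions [L M T^-2].

Left side: [T]
Right side: [T]

Both sides have the same dimensions, so the equation is dimensionally consistent.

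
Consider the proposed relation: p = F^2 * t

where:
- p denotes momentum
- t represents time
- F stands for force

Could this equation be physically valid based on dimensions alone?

No

p (momentum) has dimensions [L M T^-1].
t (time) has dimensions [T].
F (force) has dimensions [L M T^-2].

Left side: [L M T^-1]
Right side: [L^2 M^2 T^-3]

The two sides have different dimensions, so the equation is NOT dimensionally consistent.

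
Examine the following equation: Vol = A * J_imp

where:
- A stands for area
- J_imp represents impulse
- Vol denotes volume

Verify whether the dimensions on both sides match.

No

A (area) has dimensions [L^2].
J_imp (impulse) has dimensions [L M T^-1].
Vol (volume) has dimensions [L^3].

Left side: [L^3]
Right side: [L^3 M T^-1]

The two sides have different dimensions, so the equation is NOT dimensionally consistent.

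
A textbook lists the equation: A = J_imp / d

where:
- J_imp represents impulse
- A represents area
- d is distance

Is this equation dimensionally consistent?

No

J_imp (impulse) has dimensions [L M T^-1].
A (area) has dimensions [L^2].
d (distance) has dimensions [L].

Left side: [L^2]
Right side: [M T^-1]

The two sides have different dimensions, so the equation is NOT dimensionally consistent.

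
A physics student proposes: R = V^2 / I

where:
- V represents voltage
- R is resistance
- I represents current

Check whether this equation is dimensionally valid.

No

V (voltage) has dimensions [I^-1 L^2 M T^-3].
R (resistance) has dimensions [I^-2 L^2 M T^-3].
I (current) has dimensions [I].

Left side: [I^-2 L^2 M T^-3]
Right side: [I^-3 L^4 M^2 T^-6]

The two sides have different dimensions, so the equation is NOT dimensionally consistent.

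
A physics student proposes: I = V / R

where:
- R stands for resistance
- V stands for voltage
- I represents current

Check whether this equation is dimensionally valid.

Yes

R (resistance) has dimensions [I^-2 L^2 M T^-3].
V (voltage) has dimensions [I^-1 L^2 M T^-3].
I (current) has dimensions [I].

Left side: [I]
Right side: [I]

Both sides have the same dimensions, so the equation is dimensionally consistent.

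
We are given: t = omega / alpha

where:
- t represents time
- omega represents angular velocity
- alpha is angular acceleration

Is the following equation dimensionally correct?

Yes

t (time) has dimensions [T].
omega (angular velocity) has dimensions [T^-1].
alpha (angular acceleration) has dimensions [T^-2].

Left side: [T]
Right side: [T]

Both sides have the same dimensions, so the equation is dimensionally consistent.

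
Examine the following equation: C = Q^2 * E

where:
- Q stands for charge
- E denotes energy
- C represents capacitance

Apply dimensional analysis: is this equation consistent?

No

Q (charge) has dimensions [I T].
E (energy) has dimensions [L^2 M T^-2].
C (capacitance) has dimensions [I^2 L^-2 M^-1 T^4].

Left side: [I^2 L^-2 M^-1 T^4]
Right side: [I^2 L^2 M]

The two sides have different dimensions, so the equation is NOT dimensionally consistent.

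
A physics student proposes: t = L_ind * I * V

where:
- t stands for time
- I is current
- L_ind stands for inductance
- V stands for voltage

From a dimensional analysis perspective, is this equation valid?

No

t (time) has dimensions [T].
I (current) has dimensions [I].
L_ind (inductance) has dimensions [I^-2 L^2 M T^-2].
V (voltage) has dimensions [I^-1 L^2 M T^-3].

Left side: [T]
Right side: [I^-2 L^4 M^2 T^-5]

The two sides have different dimensions, so the equation is NOT dimensionally consistent.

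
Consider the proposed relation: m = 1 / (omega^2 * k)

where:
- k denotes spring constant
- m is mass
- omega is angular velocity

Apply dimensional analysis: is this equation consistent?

No

k (spring constant) has dimensions [M T^-2].
m (mass) has dimensions [M].
omega (angular velocity) has dimensions [T^-1].

Left side: [M]
Right side: [M^-1 T^4]

The two sides have different dimensions, so the equation is NOT dimensionally consistent.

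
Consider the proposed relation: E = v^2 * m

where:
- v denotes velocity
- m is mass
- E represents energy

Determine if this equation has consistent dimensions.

Yes

v (velocity) has dimensions [L T^-1].
m (mass) has dimensions [M].
E (energy) has dimensions [L^2 M T^-2].

Left side: [L^2 M T^-2]
Right side: [L^2 M T^-2]

Both sides have the same dimensions, so the equation is dimensionally consistent.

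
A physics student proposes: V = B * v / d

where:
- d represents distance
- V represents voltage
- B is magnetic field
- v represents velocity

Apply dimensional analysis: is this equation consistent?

No

d (distance) has dimensions [L].
V (voltage) has dimensions [I^-1 L^2 M T^-3].
B (magnetic field) has dimensions [I^-1 M T^-2].
v (velocity) has dimensions [L T^-1].

Left side: [I^-1 L^2 M T^-3]
Right side: [I^-1 M T^-3]

The two sides have different dimensions, so the equation is NOT dimensionally consistent.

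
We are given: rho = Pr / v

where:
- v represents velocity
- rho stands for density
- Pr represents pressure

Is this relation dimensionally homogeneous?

No

v (velocity) has dimensions [L T^-1].
rho (density) has dimensions [L^-3 M].
Pr (pressure) has dimensions [L^-1 M T^-2].

Left side: [L^-3 M]
Right side: [L^-2 M T^-1]

The two sides have different dimensions, so the equation is NOT dimensionally consistent.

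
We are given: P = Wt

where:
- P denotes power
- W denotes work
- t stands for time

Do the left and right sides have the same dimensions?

No

P (power) has dimensions [L^2 M T^-3].
W (work) has dimensions [L^2 M T^-2].
t (time) has dimensions [T].

Left side: [L^2 M T^-3]
Right side: [L^2 M T^-1]

The two sides have different dimensions, so the equation is NOT dimensionally consistent.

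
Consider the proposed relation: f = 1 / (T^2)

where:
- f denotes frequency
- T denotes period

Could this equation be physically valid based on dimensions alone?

No

f (frequency) has dimensions [T^-1].
T (period) has dimensions [T].

Left side: [T^-1]
Right side: [T^-2]

The two sides have different dimensions, so the equation is NOT dimensionally consistent.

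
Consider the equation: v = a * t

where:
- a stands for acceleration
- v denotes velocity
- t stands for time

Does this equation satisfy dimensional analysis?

Yes

a (acceleration) has dimensions [L T^-2].
v (velocity) has dimensions [L T^-1].
t (time) has dimensions [T].

Left side: [L T^-1]
Right side: [L T^-1]

Both sides have the same dimensions, so the equation is dimensionally consistent.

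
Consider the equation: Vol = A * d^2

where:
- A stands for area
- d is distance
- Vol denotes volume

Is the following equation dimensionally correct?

No

A (area) has dimensions [L^2].
d (distance) has dimensions [L].
Vol (volume) has dimensions [L^3].

Left side: [L^3]
Right side: [L^4]

The two sides have different dimensions, so the equation is NOT dimensionally consistent.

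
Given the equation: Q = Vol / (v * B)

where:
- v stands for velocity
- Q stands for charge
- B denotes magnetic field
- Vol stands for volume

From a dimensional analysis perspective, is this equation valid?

No

v (velocity) has dimensions [L T^-1].
Q (charge) has dimensions [I T].
B (magnetic field) has dimensions [I^-1 M T^-2].
Vol (volume) has dimensions [L^3].

Left side: [I T]
Right side: [I L^2 M^-1 T^3]

The two sides have different dimensions, so the equation is NOT dimensionally consistent.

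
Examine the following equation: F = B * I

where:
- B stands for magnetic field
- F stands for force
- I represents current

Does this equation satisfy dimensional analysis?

No

B (magnetic field) has dimensions [I^-1 M T^-2].
F (force) has dimensions [L M T^-2].
I (current) has dimensions [I].

Left side: [L M T^-2]
Right side: [M T^-2]

The two sides have different dimensions, so the equation is NOT dimensionally consistent.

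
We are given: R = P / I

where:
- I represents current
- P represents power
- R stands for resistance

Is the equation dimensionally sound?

No

I (current) has dimensions [I].
P (power) has dimensions [L^2 M T^-3].
R (resistance) has dimensions [I^-2 L^2 M T^-3].

Left side: [I^-2 L^2 M T^-3]
Right side: [I^-1 L^2 M T^-3]

The two sides have different dimensions, so the equation is NOT dimensionally consistent.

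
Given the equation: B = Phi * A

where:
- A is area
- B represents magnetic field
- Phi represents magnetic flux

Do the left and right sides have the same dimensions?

No

A (area) has dimensions [L^2].
B (magnetic field) has dimensions [I^-1 M T^-2].
Phi (magnetic flux) has dimensions [I^-1 L^2 M T^-2].

Left side: [I^-1 M T^-2]
Right side: [I^-1 L^4 M T^-2]

The two sides have different dimensions, so the equation is NOT dimensionally consistent.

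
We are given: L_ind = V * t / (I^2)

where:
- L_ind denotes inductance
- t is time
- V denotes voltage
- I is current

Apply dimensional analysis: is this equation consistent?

No

L_ind (inductance) has dimensions [I^-2 L^2 M T^-2].
t (time) has dimensions [T].
V (voltage) has dimensions [I^-1 L^2 M T^-3].
I (current) has dimensions [I].

Left side: [I^-2 L^2 M T^-2]
Right side: [I^-3 L^2 M T^-2]

The two sides have different dimensions, so the equation is NOT dimensionally consistent.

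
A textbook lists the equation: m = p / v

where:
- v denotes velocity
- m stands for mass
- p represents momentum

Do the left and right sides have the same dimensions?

Yes

v (velocity) has dimensions [L T^-1].
m (mass) has dimensions [M].
p (momentum) has dimensions [L M T^-1].

Left side: [M]
Right side: [M]

Both sides have the same dimensions, so the equation is dimensionally consistent.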